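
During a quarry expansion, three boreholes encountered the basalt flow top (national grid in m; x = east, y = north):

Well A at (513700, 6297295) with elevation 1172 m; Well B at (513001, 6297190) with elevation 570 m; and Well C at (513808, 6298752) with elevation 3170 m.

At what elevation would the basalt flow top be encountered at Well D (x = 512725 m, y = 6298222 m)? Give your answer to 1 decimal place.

Two edge vectors: Well A→Well B = (-699, -105, -602), Well A→Well C = (108, 1457, 1998).
Normal n = (Well A→Well B) × (Well A→Well C) = (667324, 1331586, -1007103).
So ∂z/∂x = −n_x/n_z = 0.662617428 and ∂z/∂y = −n_y/n_z = 1.322194453.
Intercept c from Well A: 1172 − 340386.57 − 8326248.52 = −8665463.09.
At (512725, 6298222): z = 339740.5 + 8327474.2 − 8665463.09 = 1751.6 m.

1751.6 m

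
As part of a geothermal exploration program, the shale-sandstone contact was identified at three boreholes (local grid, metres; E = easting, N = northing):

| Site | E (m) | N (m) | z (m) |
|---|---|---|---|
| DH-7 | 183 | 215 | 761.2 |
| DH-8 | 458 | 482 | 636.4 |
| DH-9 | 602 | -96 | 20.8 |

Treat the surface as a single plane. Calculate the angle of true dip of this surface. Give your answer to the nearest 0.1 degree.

54.9°

Two edge vectors: DH-7→DH-8 = (275, 267, -124.8), DH-7→DH-9 = (419, -311, -740.4).
Normal n = (DH-7→DH-8) × (DH-7→DH-9) = (-236499.6, 151318.8, -197398).
So ∂z/∂E = −n_x/n_z = −1.19809 and ∂z/∂N = −n_y/n_z = 0.76657.
Gradient magnitude |∇z| = √(a² + b²) = √(1.43541 + 0.58763) = 1.42233.
True dip = arctan(1.42233) = 54.9°, dipping toward ESE (azimuth ≈ 123°).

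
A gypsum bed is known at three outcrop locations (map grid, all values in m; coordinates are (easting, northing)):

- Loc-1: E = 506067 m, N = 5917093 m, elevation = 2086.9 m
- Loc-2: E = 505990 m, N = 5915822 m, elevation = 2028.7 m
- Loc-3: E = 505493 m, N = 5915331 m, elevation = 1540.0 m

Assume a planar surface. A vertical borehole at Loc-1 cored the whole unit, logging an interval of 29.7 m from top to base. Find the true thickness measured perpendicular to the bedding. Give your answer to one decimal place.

21.0 m

Two edge vectors: Loc-1→Loc-2 = (-77, -1271, -58.2), Loc-1→Loc-3 = (-574, -1762, -546.9).
Normal n = (Loc-1→Loc-2) × (Loc-1→Loc-3) = (592561.5, -8704.5, -593880).
So ∂z/∂E = −n_x/n_z = 0.99778 and ∂z/∂N = −n_y/n_z = −0.01466.
|∇z| = √(a²+b²) = 0.99789, so dip δ = arctan(0.99789) = 44.94°.
True thickness = vertical thickness × cos δ = 29.7 × cos 44.94° = 21.0 m.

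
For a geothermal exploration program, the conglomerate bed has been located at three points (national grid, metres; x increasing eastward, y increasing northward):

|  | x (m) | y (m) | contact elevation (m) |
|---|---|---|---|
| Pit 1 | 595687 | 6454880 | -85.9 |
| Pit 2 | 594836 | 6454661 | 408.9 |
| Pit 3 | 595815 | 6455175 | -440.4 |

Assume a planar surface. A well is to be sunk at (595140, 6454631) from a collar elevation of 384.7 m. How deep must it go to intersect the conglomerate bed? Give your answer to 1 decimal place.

Let the plane be z = a·x + b·y + c.
Pit 2−Pit 1: −851a − 219b = 494.8;  Pit 3−Pit 1: 128a + 295b = −354.5.
Solving gives a = −0.306396937, b = −1.068749804.
Then c = -85.9 − a·595687 − b·6454880 = 7081082.51.
At (595140, 6454631): z_contact = −182349.07 − 6898385.62 + 7081082.51 = 347.82 m.
Depth below ground = 384.7 − 347.82 = 36.9 m.

36.9 m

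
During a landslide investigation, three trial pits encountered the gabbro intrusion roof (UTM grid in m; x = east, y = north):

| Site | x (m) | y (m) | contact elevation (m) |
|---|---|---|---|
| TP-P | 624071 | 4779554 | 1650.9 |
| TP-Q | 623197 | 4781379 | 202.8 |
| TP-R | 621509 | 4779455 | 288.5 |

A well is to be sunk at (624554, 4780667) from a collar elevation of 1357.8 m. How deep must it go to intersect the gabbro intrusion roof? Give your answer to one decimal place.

29.0 m

Two edge vectors: TP-P→TP-Q = (-874, 1825, -1448.1), TP-P→TP-R = (-2562, -99, -1362.4).
Normal n = (TP-P→TP-Q) × (TP-P→TP-R) = (-2629741.9, 2519294.6, 4762176).
So ∂z/∂x = −n_x/n_z = 0.552214345 and ∂z/∂y = −n_y/n_z = −0.529021733.
Intercept c from TP-P: 1650.9 − 344620.96 + 2528487.94 = 2185517.88.
At (624554, 4780667): z_contact = 344887.68 − 2529076.74 + 2185517.88 = 1328.82 m.
Depth below ground = 1357.8 − 1328.82 = 29.0 m.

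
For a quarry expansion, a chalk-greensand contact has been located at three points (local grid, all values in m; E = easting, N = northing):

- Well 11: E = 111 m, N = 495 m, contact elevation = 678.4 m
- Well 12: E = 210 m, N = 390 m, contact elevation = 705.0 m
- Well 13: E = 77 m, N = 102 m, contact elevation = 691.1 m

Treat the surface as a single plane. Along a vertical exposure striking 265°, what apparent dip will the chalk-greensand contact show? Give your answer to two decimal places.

11.83°

Two edge vectors: Well 11→Well 12 = (99, -105, 26.6), Well 11→Well 13 = (-34, -393, 12.7).
Normal n = (Well 11→Well 12) × (Well 11→Well 13) = (9120.3, -2161.7, -42477).
So ∂z/∂E = −n_x/n_z = 0.21471 and ∂z/∂N = −n_y/n_z = −0.05089.
Unit vector along 265° is (sin 265°, cos 265°) = (-0.9962, -0.0872).
Slope in that direction = a·(-0.9962) + b·(-0.0872) = −0.20946.
Apparent dip = arctan|0.20946| = 11.83° (true dip is 12.4°, so apparent ≤ true as expected).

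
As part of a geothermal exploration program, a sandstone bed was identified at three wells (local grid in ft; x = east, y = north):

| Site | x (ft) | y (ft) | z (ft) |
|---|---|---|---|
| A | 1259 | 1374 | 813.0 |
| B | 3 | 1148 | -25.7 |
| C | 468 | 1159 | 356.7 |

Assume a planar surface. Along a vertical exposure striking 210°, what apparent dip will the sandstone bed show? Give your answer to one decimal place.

Let the plane be z = a·x + b·y + c.
B−A: −1256a − 226b = −838.7;  C−A: −791a − 215b = −456.3.
Solving gives a = 0.84577, b = −0.98932.
Unit vector along 210° is (sin 210°, cos 210°) = (-0.5000, -0.8660).
Slope in that direction = a·(-0.5000) + b·(-0.8660) = 0.43389.
Apparent dip = arctan|0.43389| = 23.5° (true dip is 52.5°, so apparent ≤ true as expected).

23.5°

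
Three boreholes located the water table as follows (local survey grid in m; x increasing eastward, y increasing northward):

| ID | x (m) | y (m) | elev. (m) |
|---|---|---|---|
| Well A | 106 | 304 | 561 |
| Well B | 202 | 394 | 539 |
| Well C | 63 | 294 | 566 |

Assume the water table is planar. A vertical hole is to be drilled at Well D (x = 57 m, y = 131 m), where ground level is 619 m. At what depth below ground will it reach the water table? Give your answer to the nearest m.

26 m

Two edge vectors: Well A→Well B = (96, 90, -22), Well A→Well C = (-43, -10, 5).
Normal n = (Well A→Well B) × (Well A→Well C) = (230, 466, 2910).
So ∂z/∂x = −n_x/n_z = −0.07904 and ∂z/∂y = −n_y/n_z = −0.16014.
Intercept c from Well A: 561 + 8.38 + 48.68 = 618.06.
At (57, 131): z_contact = −4.5 − 21.0 + 618.06 = 592.6 m.
Depth below ground = 619 − 592.6 = 26 m.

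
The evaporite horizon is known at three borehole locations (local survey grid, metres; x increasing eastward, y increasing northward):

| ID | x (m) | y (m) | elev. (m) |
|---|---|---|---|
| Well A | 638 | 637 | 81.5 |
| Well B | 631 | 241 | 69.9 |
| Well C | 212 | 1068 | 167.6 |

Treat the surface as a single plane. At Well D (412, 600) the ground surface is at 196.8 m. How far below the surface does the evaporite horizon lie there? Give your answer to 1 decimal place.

Let the plane be z = a·x + b·y + c.
Well B−Well A: −7a − 396b = −11.6;  Well C−Well A: −426a + 431b = 86.1.
Solving gives a = −0.169446, b = 0.032288.
Then c = 81.5 − a·638 − b·637 = 169.04.
At (412, 600): z_contact = −69.81 + 19.37 + 169.04 = 118.60 m.
Depth below ground = 196.8 − 118.60 = 78.2 m.

78.2 m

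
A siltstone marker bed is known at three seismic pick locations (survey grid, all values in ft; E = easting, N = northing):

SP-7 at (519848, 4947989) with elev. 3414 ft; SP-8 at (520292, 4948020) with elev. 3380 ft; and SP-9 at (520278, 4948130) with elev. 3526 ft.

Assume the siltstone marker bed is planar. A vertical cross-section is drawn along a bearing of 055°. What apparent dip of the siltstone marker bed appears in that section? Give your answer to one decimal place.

31.5°

Two edge vectors: SP-7→SP-8 = (444, 31, -34), SP-7→SP-9 = (430, 141, 112).
Normal n = (SP-7→SP-8) × (SP-7→SP-9) = (8266, -64348, 49274).
So ∂z/∂E = −n_x/n_z = −0.16776 and ∂z/∂N = −n_y/n_z = 1.30592.
Unit vector along 055° is (sin 55°, cos 55°) = (0.8192, 0.5736).
Slope in that direction = a·(0.8192) + b·(0.5736) = 0.61163.
Apparent dip = arctan|0.61163| = 31.5° (true dip is 52.8°, so apparent ≤ true as expected).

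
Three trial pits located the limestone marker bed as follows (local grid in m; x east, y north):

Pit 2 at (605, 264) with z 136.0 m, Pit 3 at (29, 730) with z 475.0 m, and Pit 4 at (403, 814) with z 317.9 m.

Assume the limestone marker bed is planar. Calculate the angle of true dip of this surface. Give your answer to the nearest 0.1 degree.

Two edge vectors: Pit 2→Pit 3 = (-576, 466, 339), Pit 2→Pit 4 = (-202, 550, 181.9).
Normal n = (Pit 2→Pit 3) × (Pit 2→Pit 4) = (-101684.6, 36296.4, -222668).
So ∂z/∂x = −n_x/n_z = −0.45666 and ∂z/∂y = −n_y/n_z = 0.16301.
Gradient magnitude |∇z| = √(a² + b²) = √(0.20854 + 0.02657) = 0.48489.
True dip = arctan(0.48489) = 25.9°, dipping toward ESE (azimuth ≈ 110°).

25.9°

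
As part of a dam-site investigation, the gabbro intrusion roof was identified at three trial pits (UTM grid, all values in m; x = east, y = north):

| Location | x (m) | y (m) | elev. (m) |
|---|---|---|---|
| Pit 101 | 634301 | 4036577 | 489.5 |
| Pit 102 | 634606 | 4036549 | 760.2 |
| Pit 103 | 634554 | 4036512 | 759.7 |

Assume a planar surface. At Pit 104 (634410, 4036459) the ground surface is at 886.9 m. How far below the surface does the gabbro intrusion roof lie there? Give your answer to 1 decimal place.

182.6 m

Two edge vectors: Pit 101→Pit 102 = (305, -28, 270.7), Pit 101→Pit 103 = (253, -65, 270.2).
Normal n = (Pit 101→Pit 102) × (Pit 101→Pit 103) = (10029.9, -13923.9, -12741).
So ∂z/∂x = −n_x/n_z = 0.787214504 and ∂z/∂y = −n_y/n_z = −1.092842006.
Intercept c from Pit 101: 489.5 − 499330.95 + 4411340.91 = 3912499.46.
At (634410, 4036459): z_contact = 499416.75 − 4411211.95 + 3912499.46 = 704.26 m.
Depth below ground = 886.9 − 704.26 = 182.6 m.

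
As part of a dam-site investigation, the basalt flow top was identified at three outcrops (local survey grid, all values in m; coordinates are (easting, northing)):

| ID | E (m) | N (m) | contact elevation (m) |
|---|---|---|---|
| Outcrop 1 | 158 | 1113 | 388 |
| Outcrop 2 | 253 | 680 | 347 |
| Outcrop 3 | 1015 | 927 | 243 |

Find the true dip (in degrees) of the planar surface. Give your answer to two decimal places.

9.50°

Two edge vectors: Outcrop 1→Outcrop 2 = (95, -433, -41), Outcrop 1→Outcrop 3 = (857, -186, -145).
Normal n = (Outcrop 1→Outcrop 2) × (Outcrop 1→Outcrop 3) = (55159, -21362, 353411).
So ∂z/∂E = −n_x/n_z = −0.15608 and ∂z/∂N = −n_y/n_z = 0.06045.
Gradient magnitude |∇z| = √(a² + b²) = √(0.02436 + 0.00365) = 0.16737.
True dip = arctan(0.16737) = 9.50°, dipping toward ESE (azimuth ≈ 111°).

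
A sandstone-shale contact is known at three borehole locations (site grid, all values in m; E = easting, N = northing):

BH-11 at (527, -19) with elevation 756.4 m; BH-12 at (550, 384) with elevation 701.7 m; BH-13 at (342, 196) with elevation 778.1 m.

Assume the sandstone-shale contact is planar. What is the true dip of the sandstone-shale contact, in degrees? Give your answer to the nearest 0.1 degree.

15.9°

Two edge vectors: BH-11→BH-12 = (23, 403, -54.7), BH-11→BH-13 = (-185, 215, 21.7).
Normal n = (BH-11→BH-12) × (BH-11→BH-13) = (20505.6, 9620.4, 79500).
So ∂z/∂E = −n_x/n_z = −0.25793 and ∂z/∂N = −n_y/n_z = −0.12101.
Gradient magnitude |∇z| = √(a² + b²) = √(0.06653 + 0.01464) = 0.28491.
True dip = arctan(0.28491) = 15.9°, dipping toward ENE (azimuth ≈ 065°).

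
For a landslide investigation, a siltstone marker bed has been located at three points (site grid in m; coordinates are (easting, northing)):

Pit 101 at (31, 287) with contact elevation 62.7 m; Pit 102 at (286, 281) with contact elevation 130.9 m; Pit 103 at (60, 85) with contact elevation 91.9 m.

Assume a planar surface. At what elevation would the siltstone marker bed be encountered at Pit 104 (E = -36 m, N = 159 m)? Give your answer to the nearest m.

59 m

Two edge vectors: Pit 101→Pit 102 = (255, -6, 68.2), Pit 101→Pit 103 = (29, -202, 29.2).
Normal n = (Pit 101→Pit 102) × (Pit 101→Pit 103) = (13601.2, -5468.2, -51336).
So ∂z/∂E = −n_x/n_z = 0.26494 and ∂z/∂N = −n_y/n_z = −0.10652.
Intercept c from Pit 101: 62.7 − 8.21 + 30.57 = 85.06.
At (-36, 159): z = −9.5 − 16.9 + 85.06 = 58.6 m.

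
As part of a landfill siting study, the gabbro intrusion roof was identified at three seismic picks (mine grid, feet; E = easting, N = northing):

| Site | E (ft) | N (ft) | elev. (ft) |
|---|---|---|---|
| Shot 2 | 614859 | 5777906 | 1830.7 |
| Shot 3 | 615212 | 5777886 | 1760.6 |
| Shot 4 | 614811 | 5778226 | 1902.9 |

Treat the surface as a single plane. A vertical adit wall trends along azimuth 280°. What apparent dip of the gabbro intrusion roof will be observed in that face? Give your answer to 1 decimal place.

12.3°

Let the plane be z = a·E + b·N + c.
Shot 3−Shot 2: 353a − 20b = −70.1;  Shot 4−Shot 2: −48a + 320b = 72.2.
Solving gives a = −0.18739, b = 0.19752.
Unit vector along 280° is (sin 280°, cos 280°) = (-0.9848, 0.1736).
Slope in that direction = a·(-0.9848) + b·(0.1736) = 0.21884.
Apparent dip = arctan|0.21884| = 12.3° (true dip is 15.2°, so apparent ≤ true as expected).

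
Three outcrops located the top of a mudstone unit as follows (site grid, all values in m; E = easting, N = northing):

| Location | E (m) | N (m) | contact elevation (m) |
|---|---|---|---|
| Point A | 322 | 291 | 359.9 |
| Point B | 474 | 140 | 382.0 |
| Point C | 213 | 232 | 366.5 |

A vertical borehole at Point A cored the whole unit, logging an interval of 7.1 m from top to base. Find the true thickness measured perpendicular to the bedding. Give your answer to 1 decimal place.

Two edge vectors: Point A→Point B = (152, -151, 22.1), Point A→Point C = (-109, -59, 6.6).
Normal n = (Point A→Point B) × (Point A→Point C) = (307.3, -3412.1, -25427).
So ∂z/∂E = −n_x/n_z = 0.01209 and ∂z/∂N = −n_y/n_z = −0.13419.
|∇z| = √(a²+b²) = 0.13474, so dip δ = arctan(0.13474) = 7.67°.
True thickness = vertical thickness × cos δ = 7.1 × cos 7.67° = 7.0 m.

7.0 m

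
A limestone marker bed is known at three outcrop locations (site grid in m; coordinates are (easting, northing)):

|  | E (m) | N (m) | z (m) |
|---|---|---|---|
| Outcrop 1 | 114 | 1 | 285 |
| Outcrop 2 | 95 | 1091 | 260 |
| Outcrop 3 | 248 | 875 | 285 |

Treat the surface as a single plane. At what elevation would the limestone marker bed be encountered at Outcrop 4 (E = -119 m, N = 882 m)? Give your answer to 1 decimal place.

Let the plane be z = a·E + b·N + c.
Outcrop 2−Outcrop 1: −19a + 1090b = −25;  Outcrop 3−Outcrop 1: 134a + 874b = 0.
Solving gives a = 0.134324, b = −0.020594.
Then c = 285 − a·114 − b·1 = 269.71.
At (-119, 882): z = −16.0 − 18.2 + 269.71 = 235.6 m.

235.6 m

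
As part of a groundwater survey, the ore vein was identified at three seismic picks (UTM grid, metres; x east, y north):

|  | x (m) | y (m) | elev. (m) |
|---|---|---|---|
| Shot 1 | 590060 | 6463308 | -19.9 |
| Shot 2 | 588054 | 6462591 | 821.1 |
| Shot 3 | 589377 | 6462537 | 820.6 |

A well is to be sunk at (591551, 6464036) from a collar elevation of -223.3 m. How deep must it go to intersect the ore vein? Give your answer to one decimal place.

Two edge vectors: Shot 1→Shot 2 = (-2006, -717, 841), Shot 1→Shot 3 = (-683, -771, 840.5).
Normal n = (Shot 1→Shot 2) × (Shot 1→Shot 3) = (45772.5, 1111640, 1056915).
So ∂z/∂x = −n_x/n_z = −0.043307645 and ∂z/∂y = −n_y/n_z = −1.051778052.
Intercept c from Shot 1: -19.9 + 25554.11 + 6797965.50 = 6823499.71.
At (591551, 6464036): z_contact = −25618.68 − 6798731.19 + 6823499.71 = -850.17 m.
Depth below ground = -223.3 − (-850.17) = 626.9 m.

626.9 m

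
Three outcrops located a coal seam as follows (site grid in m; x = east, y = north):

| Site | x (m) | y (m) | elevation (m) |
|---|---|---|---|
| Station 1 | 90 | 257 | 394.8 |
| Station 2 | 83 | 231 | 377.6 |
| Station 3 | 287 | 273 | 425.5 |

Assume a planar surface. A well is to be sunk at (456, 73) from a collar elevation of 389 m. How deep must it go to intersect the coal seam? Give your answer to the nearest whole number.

73 m

Let the plane be z = a·x + b·y + c.
Station 2−Station 1: −7a − 26b = −17.2;  Station 3−Station 1: 197a + 16b = 30.7.
Solving gives a = 0.10439, b = 0.63343.
Then c = 394.8 − a·90 − b·257 = 222.61.
At (456, 73): z_contact = 47.6 + 46.2 + 222.61 = 316.5 m.
Depth below ground = 389 − 316.5 = 73 m.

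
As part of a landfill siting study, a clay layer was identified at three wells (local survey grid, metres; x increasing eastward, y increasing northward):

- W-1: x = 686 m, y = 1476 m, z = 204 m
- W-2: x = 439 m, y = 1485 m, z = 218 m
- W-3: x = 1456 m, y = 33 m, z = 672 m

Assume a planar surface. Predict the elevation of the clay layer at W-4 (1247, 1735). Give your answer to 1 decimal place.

Two edge vectors: W-1→W-2 = (-247, 9, 14), W-1→W-3 = (770, -1443, 468).
Normal n = (W-1→W-2) × (W-1→W-3) = (24414, 126376, 349491).
So ∂z/∂x = −n_x/n_z = −0.069856 and ∂z/∂y = −n_y/n_z = −0.361600.
Intercept c from W-1: 204 + 47.92 + 533.72 = 785.64.
At (1247, 1735): z = −87.1 − 627.4 + 785.64 = 71.2 m.

71.2 m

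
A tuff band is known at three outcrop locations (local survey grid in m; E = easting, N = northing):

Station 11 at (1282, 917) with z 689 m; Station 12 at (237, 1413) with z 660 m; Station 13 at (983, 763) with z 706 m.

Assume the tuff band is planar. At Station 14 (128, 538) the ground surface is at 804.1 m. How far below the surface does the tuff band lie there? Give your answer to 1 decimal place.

Let the plane be z = a·E + b·N + c.
Station 12−Station 11: −1045a + 496b = −29;  Station 13−Station 11: −299a − 154b = 17.
Solving gives a = −0.012825, b = −0.085489.
Then c = 689 − a·1282 − b·917 = 783.84.
At (128, 538): z_contact = −1.64 − 45.99 + 783.84 = 736.20 m.
Depth below ground = 804.1 − 736.20 = 67.9 m.

67.9 m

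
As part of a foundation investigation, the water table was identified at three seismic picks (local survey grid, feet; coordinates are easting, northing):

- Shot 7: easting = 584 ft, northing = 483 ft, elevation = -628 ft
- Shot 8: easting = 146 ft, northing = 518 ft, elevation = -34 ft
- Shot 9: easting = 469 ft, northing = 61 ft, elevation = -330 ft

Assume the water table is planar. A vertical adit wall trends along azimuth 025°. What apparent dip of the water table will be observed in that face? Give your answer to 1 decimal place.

Two edge vectors: Shot 7→Shot 8 = (-438, 35, 594), Shot 7→Shot 9 = (-115, -422, 298).
Normal n = (Shot 7→Shot 8) × (Shot 7→Shot 9) = (261098, 62214, 188861).
So ∂z/∂easting = −n_x/n_z = −1.38249 and ∂z/∂northing = −n_y/n_z = −0.32942.
Unit vector along 025° is (sin 25°, cos 25°) = (0.4226, 0.9063).
Slope in that direction = a·(0.4226) + b·(0.9063) = −0.88282.
Apparent dip = arctan|0.88282| = 41.4° (true dip is 54.9°, so apparent ≤ true as expected).

41.4°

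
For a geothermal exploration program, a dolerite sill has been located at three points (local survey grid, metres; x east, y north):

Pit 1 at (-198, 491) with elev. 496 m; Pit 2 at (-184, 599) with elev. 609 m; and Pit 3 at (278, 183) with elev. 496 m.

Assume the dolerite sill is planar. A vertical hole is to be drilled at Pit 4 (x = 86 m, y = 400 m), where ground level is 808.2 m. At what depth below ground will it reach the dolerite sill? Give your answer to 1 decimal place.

Two edge vectors: Pit 1→Pit 2 = (14, 108, 113), Pit 1→Pit 3 = (476, -308, 0).
Normal n = (Pit 1→Pit 2) × (Pit 1→Pit 3) = (34804, 53788, -55720).
So ∂z/∂x = −n_x/n_z = 0.62462 and ∂z/∂y = −n_y/n_z = 0.96533.
Intercept c from Pit 1: 496 + 123.68 − 473.98 = 145.70.
At (86, 400): z_contact = 53.72 + 386.13 + 145.70 = 585.55 m.
Depth below ground = 808.2 − 585.55 = 222.7 m.

222.7 m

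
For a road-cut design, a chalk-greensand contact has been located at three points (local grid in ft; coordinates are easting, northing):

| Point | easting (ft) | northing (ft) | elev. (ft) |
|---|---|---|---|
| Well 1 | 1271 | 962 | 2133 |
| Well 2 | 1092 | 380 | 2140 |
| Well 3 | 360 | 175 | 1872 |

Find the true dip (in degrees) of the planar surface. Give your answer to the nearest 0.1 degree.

Two edge vectors: Well 1→Well 2 = (-179, -582, 7), Well 1→Well 3 = (-911, -787, -261).
Normal n = (Well 1→Well 2) × (Well 1→Well 3) = (157411, -53096, -389329).
So ∂z/∂easting = −n_x/n_z = 0.40431 and ∂z/∂northing = −n_y/n_z = −0.13638.
Gradient magnitude |∇z| = √(a² + b²) = √(0.16347 + 0.01860) = 0.42669.
True dip = arctan(0.42669) = 23.1°, dipping toward WNW (azimuth ≈ 289°).

23.1°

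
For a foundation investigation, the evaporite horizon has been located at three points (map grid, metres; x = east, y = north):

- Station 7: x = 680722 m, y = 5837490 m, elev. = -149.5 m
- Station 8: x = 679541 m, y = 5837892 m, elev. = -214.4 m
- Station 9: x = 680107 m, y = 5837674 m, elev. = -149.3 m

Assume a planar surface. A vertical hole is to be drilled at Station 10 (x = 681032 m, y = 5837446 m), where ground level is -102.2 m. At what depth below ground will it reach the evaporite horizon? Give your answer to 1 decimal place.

112.8 m

Two edge vectors: Station 7→Station 8 = (-1181, 402, -64.9), Station 7→Station 9 = (-615, 184, 0.2).
Normal n = (Station 7→Station 8) × (Station 7→Station 9) = (12022, 40149.7, 29926).
So ∂z/∂x = −n_x/n_z = −0.401724253 and ∂z/∂y = −n_y/n_z = −1.341632694.
Intercept c from Station 7: -149.5 + 273462.54 + 7831767.43 = 8105080.47.
At (681032, 5837446): z_contact = −273587.07 − 7831708.40 + 8105080.47 = -215.00 m.
Depth below ground = -102.2 − (-215.00) = 112.8 m.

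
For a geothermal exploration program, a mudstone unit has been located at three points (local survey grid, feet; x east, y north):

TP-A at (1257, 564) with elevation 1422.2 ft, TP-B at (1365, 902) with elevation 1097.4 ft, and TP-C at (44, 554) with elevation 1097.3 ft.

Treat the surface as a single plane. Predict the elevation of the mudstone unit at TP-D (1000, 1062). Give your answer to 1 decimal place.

828.6 ft

Let the plane be z = a·x + b·y + c.
TP-B−TP-A: 108a + 338b = −324.8;  TP-C−TP-A: −1213a − 10b = −324.9.
Solving gives a = 0.276499, b = −1.049295.
Then c = 1422.2 − a·1257 − b·564 = 1666.44.
At (1000, 1062): z = 276.5 − 1114.4 + 1666.44 = 828.6 ft.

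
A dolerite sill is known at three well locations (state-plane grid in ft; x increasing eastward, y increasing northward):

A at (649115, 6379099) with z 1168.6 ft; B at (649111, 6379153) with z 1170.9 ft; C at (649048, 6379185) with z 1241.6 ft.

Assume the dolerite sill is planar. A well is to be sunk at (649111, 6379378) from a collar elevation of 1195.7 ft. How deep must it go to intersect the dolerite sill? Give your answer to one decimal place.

34.3 ft

Two edge vectors: A→B = (-4, 54, 2.3), A→C = (-67, 86, 73).
Normal n = (A→B) × (A→C) = (3744.2, 137.9, 3274).
So ∂z/∂x = −n_x/n_z = −1.143616371 and ∂z/∂y = −n_y/n_z = −0.042119731.
Intercept c from A: 1168.6 + 742338.54 + 268685.94 = 1012193.08.
At (649111, 6379378): z_contact = −742333.97 − 268697.69 + 1012193.08 = 1161.42 ft.
Depth below ground = 1195.7 − 1161.42 = 34.3 ft.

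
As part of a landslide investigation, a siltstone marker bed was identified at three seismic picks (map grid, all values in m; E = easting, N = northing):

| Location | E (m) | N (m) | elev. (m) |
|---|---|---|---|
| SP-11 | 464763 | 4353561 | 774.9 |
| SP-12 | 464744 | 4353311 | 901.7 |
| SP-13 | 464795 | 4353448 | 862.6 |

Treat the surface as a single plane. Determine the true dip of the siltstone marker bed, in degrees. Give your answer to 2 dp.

43.15°

Two edge vectors: SP-11→SP-12 = (-19, -250, 126.8), SP-11→SP-13 = (32, -113, 87.7).
Normal n = (SP-11→SP-12) × (SP-11→SP-13) = (-7596.6, 5723.9, 10147).
So ∂z/∂E = −n_x/n_z = 0.74865 and ∂z/∂N = −n_y/n_z = −0.56410.
Gradient magnitude |∇z| = √(a² + b²) = √(0.56048 + 0.31821) = 0.93738.
True dip = arctan(0.93738) = 43.15°, dipping toward NW (azimuth ≈ 307°).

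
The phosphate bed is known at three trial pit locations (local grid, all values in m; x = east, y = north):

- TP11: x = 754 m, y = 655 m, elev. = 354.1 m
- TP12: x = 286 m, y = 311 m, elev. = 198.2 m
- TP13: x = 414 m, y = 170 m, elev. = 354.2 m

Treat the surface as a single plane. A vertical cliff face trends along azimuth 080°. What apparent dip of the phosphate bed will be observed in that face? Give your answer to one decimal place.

Let the plane be z = a·x + b·y + c.
TP12−TP11: −468a − 344b = −155.9;  TP13−TP11: −340a − 485b = 0.1.
Solving gives a = 0.68756, b = −0.48221.
Unit vector along 080° is (sin 80°, cos 80°) = (0.9848, 0.1736).
Slope in that direction = a·(0.9848) + b·(0.1736) = 0.59338.
Apparent dip = arctan|0.59338| = 30.7° (true dip is 40.0°, so apparent ≤ true as expected).

30.7°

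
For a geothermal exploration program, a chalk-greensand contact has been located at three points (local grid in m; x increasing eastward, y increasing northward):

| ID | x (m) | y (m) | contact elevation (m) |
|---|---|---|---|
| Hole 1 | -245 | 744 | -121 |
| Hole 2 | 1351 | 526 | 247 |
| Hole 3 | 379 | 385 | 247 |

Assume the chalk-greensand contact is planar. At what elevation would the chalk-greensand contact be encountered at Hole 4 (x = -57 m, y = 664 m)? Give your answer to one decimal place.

-33.2 m

Let the plane be z = a·x + b·y + c.
Hole 2−Hole 1: 1596a − 218b = 368;  Hole 3−Hole 1: 624a − 359b = 368.
Solving gives a = 0.118755, b = −0.818654.
Then c = -121 − a·-245 − b·744 = 517.17.
At (-57, 664): z = −6.8 − 543.6 + 517.17 = -33.2 m.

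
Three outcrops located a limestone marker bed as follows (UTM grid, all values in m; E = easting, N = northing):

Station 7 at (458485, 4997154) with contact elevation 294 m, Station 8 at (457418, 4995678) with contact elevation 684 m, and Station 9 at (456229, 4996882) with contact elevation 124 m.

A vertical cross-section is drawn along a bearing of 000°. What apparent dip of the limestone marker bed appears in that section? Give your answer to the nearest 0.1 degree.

19.2°

Two edge vectors: Station 7→Station 8 = (-1067, -1476, 390), Station 7→Station 9 = (-2256, -272, -170).
Normal n = (Station 7→Station 8) × (Station 7→Station 9) = (357000, -1061230, -3039632).
So ∂z/∂E = −n_x/n_z = 0.11745 and ∂z/∂N = −n_y/n_z = −0.34913.
Unit vector along 000° is (sin 0°, cos 0°) = (0.0000, 1.0000).
Slope in that direction = a·(0.0000) + b·(1.0000) = −0.34913.
Apparent dip = arctan|0.34913| = 19.2° (true dip is 20.2°, so apparent ≤ true as expected).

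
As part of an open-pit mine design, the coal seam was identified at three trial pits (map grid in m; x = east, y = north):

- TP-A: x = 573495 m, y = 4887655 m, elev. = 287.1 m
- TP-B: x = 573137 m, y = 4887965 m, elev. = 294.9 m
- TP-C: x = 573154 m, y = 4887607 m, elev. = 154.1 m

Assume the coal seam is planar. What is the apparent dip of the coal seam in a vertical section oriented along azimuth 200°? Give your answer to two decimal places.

26.48°

Let the plane be z = a·x + b·y + c.
TP-B−TP-A: −358a + 310b = 7.8;  TP-C−TP-A: −341a − 48b = −133.
Solving gives a = 0.33245, b = 0.40908.
Unit vector along 200° is (sin 200°, cos 200°) = (-0.3420, -0.9397).
Slope in that direction = a·(-0.3420) + b·(-0.9397) = −0.49812.
Apparent dip = arctan|0.49812| = 26.48° (true dip is 27.8°, so apparent ≤ true as expected).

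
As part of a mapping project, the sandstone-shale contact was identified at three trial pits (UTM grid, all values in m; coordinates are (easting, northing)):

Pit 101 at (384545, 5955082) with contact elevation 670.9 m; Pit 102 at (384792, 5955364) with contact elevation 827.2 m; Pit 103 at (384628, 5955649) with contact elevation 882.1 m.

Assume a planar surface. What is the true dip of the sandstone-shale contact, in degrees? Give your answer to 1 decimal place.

22.7°

Let the plane be z = a·E + b·N + c.
Pit 102−Pit 101: 247a + 282b = 156.3;  Pit 103−Pit 101: 83a + 567b = 211.2.
Solving gives a = 0.24917, b = 0.33601.
Gradient magnitude |∇z| = √(a² + b²) = √(0.06208 + 0.11290) = 0.41832.
True dip = arctan(0.41832) = 22.7°, dipping toward SW (azimuth ≈ 217°).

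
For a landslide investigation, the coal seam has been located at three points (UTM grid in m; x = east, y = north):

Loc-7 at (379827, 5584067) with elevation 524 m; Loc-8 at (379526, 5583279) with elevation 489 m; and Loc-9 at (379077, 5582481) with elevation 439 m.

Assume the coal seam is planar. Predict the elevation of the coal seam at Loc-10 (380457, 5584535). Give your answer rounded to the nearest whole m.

Two edge vectors: Loc-7→Loc-8 = (-301, -788, -35), Loc-7→Loc-9 = (-750, -1586, -85).
Normal n = (Loc-7→Loc-8) × (Loc-7→Loc-9) = (11470, 665, -113614).
So ∂z/∂x = −n_x/n_z = 0.10095587 and ∂z/∂y = −n_y/n_z = 0.00585315.
Intercept c from Loc-7: 524 − 38345.76 − 32684.39 = −70506.16.
At (380457, 5584535): z = 38409.4 + 32687.1 − 70506.16 = 590.3 m.

590 m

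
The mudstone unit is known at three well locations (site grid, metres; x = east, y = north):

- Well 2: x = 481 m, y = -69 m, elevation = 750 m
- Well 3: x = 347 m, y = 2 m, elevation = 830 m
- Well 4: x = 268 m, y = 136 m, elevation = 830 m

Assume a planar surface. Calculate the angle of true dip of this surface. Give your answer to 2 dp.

45.22°

Two edge vectors: Well 2→Well 3 = (-134, 71, 80), Well 2→Well 4 = (-213, 205, 80).
Normal n = (Well 2→Well 3) × (Well 2→Well 4) = (-10720, -6320, -12347).
So ∂z/∂x = −n_x/n_z = −0.86823 and ∂z/∂y = −n_y/n_z = −0.51187.
Gradient magnitude |∇z| = √(a² + b²) = √(0.75382 + 0.26201) = 1.00788.
True dip = arctan(1.00788) = 45.22°, dipping toward ENE (azimuth ≈ 059°).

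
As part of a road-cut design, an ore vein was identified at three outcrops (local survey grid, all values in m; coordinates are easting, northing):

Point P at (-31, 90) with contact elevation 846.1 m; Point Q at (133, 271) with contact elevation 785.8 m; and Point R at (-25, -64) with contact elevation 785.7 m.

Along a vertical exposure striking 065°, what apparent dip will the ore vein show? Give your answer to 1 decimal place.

Two edge vectors: Point P→Point Q = (164, 181, -60.3), Point P→Point R = (6, -154, -60.4).
Normal n = (Point P→Point Q) × (Point P→Point R) = (-20218.6, 9543.8, -26342).
So ∂z/∂easting = −n_x/n_z = −0.76754 and ∂z/∂northing = −n_y/n_z = 0.36230.
Unit vector along 065° is (sin 65°, cos 65°) = (0.9063, 0.4226).
Slope in that direction = a·(0.9063) + b·(0.4226) = −0.54251.
Apparent dip = arctan|0.54251| = 28.5° (true dip is 40.3°, so apparent ≤ true as expected).

28.5°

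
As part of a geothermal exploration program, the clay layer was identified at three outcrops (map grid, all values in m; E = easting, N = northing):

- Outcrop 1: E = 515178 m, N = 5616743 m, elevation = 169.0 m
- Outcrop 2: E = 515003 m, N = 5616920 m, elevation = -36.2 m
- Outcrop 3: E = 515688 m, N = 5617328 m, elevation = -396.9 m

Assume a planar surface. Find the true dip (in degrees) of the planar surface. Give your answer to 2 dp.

46.73°

Let the plane be z = a·E + b·N + c.
Outcrop 2−Outcrop 1: −175a + 177b = −205.2;  Outcrop 3−Outcrop 1: 510a + 585b = −565.9.
Solving gives a = 0.10318, b = −1.05730.
Gradient magnitude |∇z| = √(a² + b²) = √(0.01065 + 1.11789) = 1.06233.
True dip = arctan(1.06233) = 46.73°, dipping toward N (azimuth ≈ 354°).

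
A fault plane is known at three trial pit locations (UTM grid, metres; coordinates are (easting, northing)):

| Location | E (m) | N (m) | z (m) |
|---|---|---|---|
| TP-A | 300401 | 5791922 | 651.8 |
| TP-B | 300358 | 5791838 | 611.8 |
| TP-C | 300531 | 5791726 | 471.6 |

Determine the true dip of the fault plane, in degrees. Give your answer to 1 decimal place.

37.5°

Let the plane be z = a·E + b·N + c.
TP-B−TP-A: −43a − 84b = −40;  TP-C−TP-A: 130a − 196b = −180.2.
Solving gives a = −0.37713, b = 0.66925.
Gradient magnitude |∇z| = √(a² + b²) = √(0.14223 + 0.44789) = 0.76819.
True dip = arctan(0.76819) = 37.5°, dipping toward SSE (azimuth ≈ 151°).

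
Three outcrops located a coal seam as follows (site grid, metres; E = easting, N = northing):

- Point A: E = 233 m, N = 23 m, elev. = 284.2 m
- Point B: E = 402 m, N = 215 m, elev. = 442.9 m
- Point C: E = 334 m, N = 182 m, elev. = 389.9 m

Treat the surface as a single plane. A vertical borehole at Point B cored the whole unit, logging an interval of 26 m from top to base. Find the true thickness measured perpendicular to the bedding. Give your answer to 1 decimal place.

21.3 m

Two edge vectors: Point A→Point B = (169, 192, 158.7), Point A→Point C = (101, 159, 105.7).
Normal n = (Point A→Point B) × (Point A→Point C) = (-4938.9, -1834.6, 7479).
So ∂z/∂E = −n_x/n_z = 0.66037 and ∂z/∂N = −n_y/n_z = 0.24530.
|∇z| = √(a²+b²) = 0.70446, so dip δ = arctan(0.70446) = 35.16°.
True thickness = vertical thickness × cos δ = 26 × cos 35.16° = 21.3 m.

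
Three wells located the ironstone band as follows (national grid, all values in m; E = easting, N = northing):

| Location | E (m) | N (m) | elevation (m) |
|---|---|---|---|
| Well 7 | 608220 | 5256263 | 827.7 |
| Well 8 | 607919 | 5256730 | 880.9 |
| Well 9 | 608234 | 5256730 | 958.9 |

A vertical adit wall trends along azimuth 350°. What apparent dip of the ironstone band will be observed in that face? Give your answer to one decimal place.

12.8°

Let the plane be z = a·E + b·N + c.
Well 8−Well 7: −301a + 467b = 53.2;  Well 9−Well 7: 14a + 467b = 131.2.
Solving gives a = 0.24762, b = 0.27352.
Unit vector along 350° is (sin 350°, cos 350°) = (-0.1736, 0.9848).
Slope in that direction = a·(-0.1736) + b·(0.9848) = 0.22636.
Apparent dip = arctan|0.22636| = 12.8° (true dip is 20.3°, so apparent ≤ true as expected).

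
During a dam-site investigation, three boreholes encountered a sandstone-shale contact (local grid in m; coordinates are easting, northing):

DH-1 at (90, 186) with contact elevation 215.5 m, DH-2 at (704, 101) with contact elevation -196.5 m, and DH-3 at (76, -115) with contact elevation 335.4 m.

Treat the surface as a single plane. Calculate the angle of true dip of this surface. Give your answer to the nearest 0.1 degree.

39.0°

Let the plane be z = a·easting + b·northing + c.
DH-2−DH-1: 614a − 85b = −412;  DH-3−DH-1: −14a − 301b = 119.9.
Solving gives a = −0.72151, b = −0.36478.
Gradient magnitude |∇z| = √(a² + b²) = √(0.52057 + 0.13306) = 0.80848.
True dip = arctan(0.80848) = 39.0°, dipping toward ENE (azimuth ≈ 063°).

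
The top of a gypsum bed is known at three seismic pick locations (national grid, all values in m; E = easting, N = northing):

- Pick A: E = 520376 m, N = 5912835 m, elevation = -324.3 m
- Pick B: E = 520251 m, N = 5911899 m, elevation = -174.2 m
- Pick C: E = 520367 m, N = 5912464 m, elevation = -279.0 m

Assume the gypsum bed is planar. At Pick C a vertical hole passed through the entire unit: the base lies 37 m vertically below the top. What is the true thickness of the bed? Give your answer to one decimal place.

34.7 m

Two edge vectors: Pick A→Pick B = (-125, -936, 150.1), Pick A→Pick C = (-9, -371, 45.3).
Normal n = (Pick A→Pick B) × (Pick A→Pick C) = (13286.3, 4311.6, 37951).
So ∂z/∂E = −n_x/n_z = −0.35009 and ∂z/∂N = −n_y/n_z = −0.11361.
|∇z| = √(a²+b²) = 0.36806, so dip δ = arctan(0.36806) = 20.21°.
True thickness = vertical thickness × cos δ = 37 × cos 20.21° = 34.7 m.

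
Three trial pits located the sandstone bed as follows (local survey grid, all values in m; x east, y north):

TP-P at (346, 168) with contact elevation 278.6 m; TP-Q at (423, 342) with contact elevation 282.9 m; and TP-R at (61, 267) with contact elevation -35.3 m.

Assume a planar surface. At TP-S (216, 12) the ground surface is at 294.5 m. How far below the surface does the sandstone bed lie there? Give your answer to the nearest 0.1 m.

Two edge vectors: TP-P→TP-Q = (77, 174, 4.3), TP-P→TP-R = (-285, 99, -313.9).
Normal n = (TP-P→TP-Q) × (TP-P→TP-R) = (-55044.3, 22944.8, 57213).
So ∂z/∂x = −n_x/n_z = 0.96209 and ∂z/∂y = −n_y/n_z = −0.40104.
Intercept c from TP-P: 278.6 − 332.88 + 67.38 = 13.09.
At (216, 12): z_contact = 207.81 − 4.81 + 13.09 = 216.09 m.
Depth below ground = 294.5 − 216.09 = 78.4 m.

78.4 m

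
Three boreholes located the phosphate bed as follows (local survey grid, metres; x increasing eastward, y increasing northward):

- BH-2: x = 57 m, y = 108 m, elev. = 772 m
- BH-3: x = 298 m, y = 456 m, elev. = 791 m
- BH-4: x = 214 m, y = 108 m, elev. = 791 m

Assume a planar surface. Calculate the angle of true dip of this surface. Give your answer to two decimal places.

Let the plane be z = a·x + b·y + c.
BH-3−BH-2: 241a + 348b = 19;  BH-4−BH-2: 157a + 0b = 19.
Solving gives a = 0.12102, b = −0.02921.
Gradient magnitude |∇z| = √(a² + b²) = √(0.01465 + 0.00085) = 0.12449.
True dip = arctan(0.12449) = 7.10°, dipping toward WNW (azimuth ≈ 284°).

7.10°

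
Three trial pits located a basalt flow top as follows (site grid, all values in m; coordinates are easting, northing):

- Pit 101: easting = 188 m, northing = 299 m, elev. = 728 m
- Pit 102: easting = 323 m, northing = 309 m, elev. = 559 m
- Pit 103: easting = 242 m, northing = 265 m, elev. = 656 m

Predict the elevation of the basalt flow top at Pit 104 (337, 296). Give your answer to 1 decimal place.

539.8 m

Two edge vectors: Pit 101→Pit 102 = (135, 10, -169), Pit 101→Pit 103 = (54, -34, -72).
Normal n = (Pit 101→Pit 102) × (Pit 101→Pit 103) = (-6466, 594, -5130).
So ∂z/∂easting = −n_x/n_z = −1.26043 and ∂z/∂northing = −n_y/n_z = 0.11579.
Intercept c from Pit 101: 728 + 236.96 − 34.62 = 930.34.
At (337, 296): z = −424.8 + 34.3 + 930.34 = 539.8 m.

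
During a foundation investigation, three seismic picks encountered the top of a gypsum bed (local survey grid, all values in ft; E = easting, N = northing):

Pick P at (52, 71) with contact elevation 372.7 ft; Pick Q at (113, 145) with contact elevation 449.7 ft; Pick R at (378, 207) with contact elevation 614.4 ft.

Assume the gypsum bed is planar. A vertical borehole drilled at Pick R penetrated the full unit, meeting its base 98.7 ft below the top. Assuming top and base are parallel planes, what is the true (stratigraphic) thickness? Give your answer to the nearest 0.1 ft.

76.9 ft

Two edge vectors: Pick P→Pick Q = (61, 74, 77), Pick P→Pick R = (326, 136, 241.7).
Normal n = (Pick P→Pick Q) × (Pick P→Pick R) = (7413.8, 10358.3, -15828).
So ∂z/∂E = −n_x/n_z = 0.46840 and ∂z/∂N = −n_y/n_z = 0.65443.
|∇z| = √(a²+b²) = 0.80478, so dip δ = arctan(0.80478) = 38.83°.
True thickness = vertical thickness × cos δ = 98.7 × cos 38.83° = 76.9 ft.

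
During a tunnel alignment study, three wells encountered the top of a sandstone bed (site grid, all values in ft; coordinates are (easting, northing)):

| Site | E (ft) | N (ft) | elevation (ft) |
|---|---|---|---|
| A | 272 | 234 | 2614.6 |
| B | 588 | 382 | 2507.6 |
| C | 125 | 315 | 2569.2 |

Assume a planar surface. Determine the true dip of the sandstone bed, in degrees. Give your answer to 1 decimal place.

32.5°

Two edge vectors: A→B = (316, 148, -107), A→C = (-147, 81, -45.4).
Normal n = (A→B) × (A→C) = (1947.8, 30075.4, 47352).
So ∂z/∂E = −n_x/n_z = −0.04113 and ∂z/∂N = −n_y/n_z = −0.63515.
Gradient magnitude |∇z| = √(a² + b²) = √(0.00169 + 0.40341) = 0.63648.
True dip = arctan(0.63648) = 32.5°, dipping toward N (azimuth ≈ 004°).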